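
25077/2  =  25077/2= 12538.50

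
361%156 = 49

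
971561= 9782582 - 8811021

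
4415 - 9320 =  - 4905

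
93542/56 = 46771/28 = 1670.39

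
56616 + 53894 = 110510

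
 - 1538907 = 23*(-66909) 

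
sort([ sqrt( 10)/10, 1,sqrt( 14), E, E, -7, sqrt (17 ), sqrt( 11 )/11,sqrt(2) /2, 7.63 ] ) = [ - 7, sqrt ( 11)/11,sqrt( 10)/10, sqrt( 2)/2, 1, E, E, sqrt( 14), sqrt( 17), 7.63]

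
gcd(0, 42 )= 42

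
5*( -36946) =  - 184730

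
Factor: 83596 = 2^2*20899^1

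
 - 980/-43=22 + 34/43 = 22.79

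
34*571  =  19414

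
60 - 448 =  - 388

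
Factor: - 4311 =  - 3^2*479^1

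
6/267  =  2/89 = 0.02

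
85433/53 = 85433/53 = 1611.94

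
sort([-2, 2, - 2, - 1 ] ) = [ - 2, - 2,  -  1,2]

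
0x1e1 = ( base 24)k1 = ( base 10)481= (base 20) 141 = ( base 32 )f1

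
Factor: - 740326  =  -2^1*197^1*1879^1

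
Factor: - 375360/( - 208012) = 2^4 * 3^1*5^1*7^( - 1 )*19^( - 1) = 240/133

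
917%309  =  299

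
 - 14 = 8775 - 8789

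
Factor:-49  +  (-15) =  - 2^6  =  - 64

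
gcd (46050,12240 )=30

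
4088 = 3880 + 208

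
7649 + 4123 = 11772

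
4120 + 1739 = 5859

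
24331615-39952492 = - 15620877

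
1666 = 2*833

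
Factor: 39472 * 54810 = 2163460320 = 2^5*3^3*5^1*7^1 * 29^1* 2467^1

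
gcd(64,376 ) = 8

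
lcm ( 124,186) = 372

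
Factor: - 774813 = -3^1*13^1 * 19867^1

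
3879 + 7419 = 11298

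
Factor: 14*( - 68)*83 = - 2^3*7^1 * 17^1*83^1 = - 79016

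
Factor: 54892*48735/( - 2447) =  - 2675161620/2447 = - 2^2*3^3*5^1*19^2*2447^( - 1)*13723^1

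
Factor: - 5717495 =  - 5^1 * 7^1  *29^1*43^1*131^1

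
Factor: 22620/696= 65/2  =  2^( - 1)*5^1*13^1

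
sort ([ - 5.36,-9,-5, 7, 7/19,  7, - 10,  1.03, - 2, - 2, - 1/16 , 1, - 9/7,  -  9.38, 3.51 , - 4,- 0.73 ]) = [-10,  -  9.38, - 9, - 5.36,  -  5,-4, - 2,-2, - 9/7,-0.73, - 1/16, 7/19, 1,1.03,3.51, 7,7 ]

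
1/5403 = 1/5403=0.00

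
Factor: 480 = 2^5 * 3^1*5^1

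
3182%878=548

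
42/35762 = 21/17881 = 0.00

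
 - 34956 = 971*( - 36) 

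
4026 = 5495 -1469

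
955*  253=241615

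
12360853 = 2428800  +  9932053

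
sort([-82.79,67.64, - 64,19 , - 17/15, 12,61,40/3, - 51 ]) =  [ - 82.79,-64,-51,-17/15 , 12,40/3,19,61,67.64] 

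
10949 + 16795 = 27744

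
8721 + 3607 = 12328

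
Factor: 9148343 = 83^1*110221^1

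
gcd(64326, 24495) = 213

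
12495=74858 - 62363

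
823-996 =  - 173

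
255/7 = 36 +3/7 = 36.43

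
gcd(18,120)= 6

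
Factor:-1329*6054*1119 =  - 9003212154= - 2^1*3^3*373^1*443^1*1009^1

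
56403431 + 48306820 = 104710251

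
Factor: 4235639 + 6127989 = 10363628 = 2^2 * 11^1*235537^1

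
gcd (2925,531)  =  9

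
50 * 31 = 1550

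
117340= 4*29335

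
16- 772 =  - 756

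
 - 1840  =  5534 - 7374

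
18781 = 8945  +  9836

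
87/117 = 29/39 = 0.74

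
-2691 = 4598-7289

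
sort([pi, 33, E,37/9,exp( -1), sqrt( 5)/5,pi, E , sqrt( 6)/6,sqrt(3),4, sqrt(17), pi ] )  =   [exp( - 1), sqrt( 6)/6, sqrt(5 )/5,sqrt(3 ),E,E, pi,pi,pi,4, 37/9, sqrt( 17), 33] 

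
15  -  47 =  - 32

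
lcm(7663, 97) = 7663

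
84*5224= 438816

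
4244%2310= 1934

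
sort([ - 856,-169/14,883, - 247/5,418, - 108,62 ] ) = [ - 856, - 108, - 247/5, - 169/14,62, 418, 883]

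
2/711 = 2/711 =0.00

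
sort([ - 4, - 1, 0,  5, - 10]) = [- 10, - 4, - 1, 0, 5]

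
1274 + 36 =1310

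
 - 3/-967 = 3/967 = 0.00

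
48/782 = 24/391 = 0.06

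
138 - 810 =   -  672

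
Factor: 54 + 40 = 2^1 * 47^1 = 94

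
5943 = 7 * 849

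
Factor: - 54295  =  -5^1 * 10859^1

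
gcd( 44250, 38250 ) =750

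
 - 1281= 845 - 2126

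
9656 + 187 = 9843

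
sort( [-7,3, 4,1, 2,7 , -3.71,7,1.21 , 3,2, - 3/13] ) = [ - 7, - 3.71, - 3/13,1, 1.21,2,2,3,3, 4,7,7]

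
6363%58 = 41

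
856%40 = 16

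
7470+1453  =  8923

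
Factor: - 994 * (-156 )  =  2^3*3^1 * 7^1*13^1 * 71^1 = 155064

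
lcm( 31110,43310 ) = 2208810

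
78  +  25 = 103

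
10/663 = 10/663 = 0.02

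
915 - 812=103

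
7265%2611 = 2043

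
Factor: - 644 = -2^2*7^1*23^1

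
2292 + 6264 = 8556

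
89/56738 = 89/56738 = 0.00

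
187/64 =187/64=2.92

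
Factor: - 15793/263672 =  - 2^ ( - 3)*17^1*23^( - 1 )*929^1*1433^( - 1 )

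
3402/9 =378 = 378.00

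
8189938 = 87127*94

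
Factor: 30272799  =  3^1 *10090933^1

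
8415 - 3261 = 5154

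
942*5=4710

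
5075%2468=139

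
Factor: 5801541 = 3^1*41^1*101^1*467^1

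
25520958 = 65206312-39685354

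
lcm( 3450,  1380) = 6900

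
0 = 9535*0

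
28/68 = 7/17 = 0.41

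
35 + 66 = 101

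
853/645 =1 + 208/645 = 1.32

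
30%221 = 30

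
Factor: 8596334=2^1*73^1 *97^1*607^1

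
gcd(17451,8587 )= 277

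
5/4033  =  5/4033 =0.00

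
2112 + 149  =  2261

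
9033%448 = 73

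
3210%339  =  159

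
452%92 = 84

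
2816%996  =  824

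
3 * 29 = 87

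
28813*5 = 144065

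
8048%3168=1712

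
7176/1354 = 3588/677= 5.30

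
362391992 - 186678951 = 175713041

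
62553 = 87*719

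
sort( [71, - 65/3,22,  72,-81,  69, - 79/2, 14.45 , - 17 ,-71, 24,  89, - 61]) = [ - 81, - 71, - 61,- 79/2,  -  65/3, -17,  14.45, 22,24,69, 71, 72,89] 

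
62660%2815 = 730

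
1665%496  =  177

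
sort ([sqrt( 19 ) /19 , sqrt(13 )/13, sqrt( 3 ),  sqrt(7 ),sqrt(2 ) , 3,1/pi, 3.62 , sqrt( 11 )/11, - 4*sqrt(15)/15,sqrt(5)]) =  [ - 4*sqrt(15 ) /15, sqrt(19) /19,sqrt(13 ) /13 , sqrt(11) /11,  1/pi, sqrt( 2 ), sqrt(3),  sqrt ( 5) , sqrt( 7 ),3 , 3.62]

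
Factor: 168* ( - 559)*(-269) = 2^3*3^1*7^1*13^1*43^1*269^1 = 25262328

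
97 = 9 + 88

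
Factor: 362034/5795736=60339/965956 = 2^( - 2)*3^1*20113^1*241489^ ( - 1) 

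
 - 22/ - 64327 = 22/64327  =  0.00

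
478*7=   3346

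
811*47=38117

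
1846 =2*923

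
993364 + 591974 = 1585338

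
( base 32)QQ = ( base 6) 3550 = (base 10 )858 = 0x35A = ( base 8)1532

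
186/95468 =93/47734  =  0.00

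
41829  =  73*573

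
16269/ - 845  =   - 16269/845  =  - 19.25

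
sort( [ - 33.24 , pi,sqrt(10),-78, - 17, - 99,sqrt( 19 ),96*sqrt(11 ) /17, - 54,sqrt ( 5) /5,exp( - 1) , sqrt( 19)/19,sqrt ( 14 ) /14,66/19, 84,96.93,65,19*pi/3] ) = [ - 99, - 78, - 54,- 33.24 , - 17, sqrt(19 ) /19,sqrt(14 ) /14,exp( - 1 ) , sqrt( 5) /5, pi,sqrt(10 ),  66/19,sqrt(19),96 *sqrt(11 ) /17,19*pi/3,  65,84,96.93]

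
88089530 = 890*98977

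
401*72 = 28872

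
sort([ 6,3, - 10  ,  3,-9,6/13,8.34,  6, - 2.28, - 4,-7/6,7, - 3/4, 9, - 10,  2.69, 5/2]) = [ - 10, - 10, - 9 ,-4,-2.28,-7/6,-3/4,6/13,  5/2 , 2.69, 3, 3,6,6, 7,  8.34, 9]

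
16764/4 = 4191 = 4191.00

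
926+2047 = 2973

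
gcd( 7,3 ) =1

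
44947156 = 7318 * 6142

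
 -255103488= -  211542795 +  - 43560693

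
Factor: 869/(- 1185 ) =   -  3^(-1)*5^ ( - 1 ) *11^1 = - 11/15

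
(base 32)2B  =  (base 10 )75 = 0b1001011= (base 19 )3I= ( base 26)2n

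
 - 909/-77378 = 909/77378 = 0.01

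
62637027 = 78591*797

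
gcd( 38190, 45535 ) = 5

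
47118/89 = 529 + 37/89 = 529.42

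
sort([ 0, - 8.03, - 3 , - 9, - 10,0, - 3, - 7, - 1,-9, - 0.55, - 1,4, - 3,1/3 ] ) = [ - 10, - 9, - 9, - 8.03, - 7, - 3,- 3, - 3, - 1, - 1,-0.55,0,0,1/3,4 ] 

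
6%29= 6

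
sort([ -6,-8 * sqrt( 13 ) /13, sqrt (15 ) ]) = [ - 6, - 8*sqrt ( 13 )/13, sqrt(15) ]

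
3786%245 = 111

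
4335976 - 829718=3506258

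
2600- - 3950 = 6550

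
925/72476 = 925/72476 = 0.01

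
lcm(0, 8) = 0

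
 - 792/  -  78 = 10 + 2/13  =  10.15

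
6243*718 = 4482474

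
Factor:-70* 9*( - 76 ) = 47880 =2^3*3^2*5^1*7^1*19^1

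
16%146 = 16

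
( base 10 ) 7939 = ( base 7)32101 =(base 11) 5A68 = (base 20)JGJ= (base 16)1f03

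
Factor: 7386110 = 2^1*5^1*43^1  *89^1*193^1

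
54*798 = 43092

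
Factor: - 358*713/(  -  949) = 255254/949  =  2^1*13^( - 1)*23^1*31^1 * 73^( - 1)*179^1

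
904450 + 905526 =1809976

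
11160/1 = 11160= 11160.00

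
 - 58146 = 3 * ( - 19382) 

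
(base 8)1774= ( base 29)165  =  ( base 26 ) 1d6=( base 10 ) 1020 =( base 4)33330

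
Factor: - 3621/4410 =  - 1207/1470 = - 2^ ( - 1)*3^(-1)*5^( - 1 )*7^ ( - 2 )*17^1*71^1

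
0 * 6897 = 0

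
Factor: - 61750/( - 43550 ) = 5^1*19^1*67^(- 1 ) = 95/67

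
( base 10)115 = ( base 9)137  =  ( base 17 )6D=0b1110011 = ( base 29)3S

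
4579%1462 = 193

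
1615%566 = 483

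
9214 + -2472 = 6742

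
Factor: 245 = 5^1*7^2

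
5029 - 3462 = 1567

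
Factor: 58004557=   13^1*4461889^1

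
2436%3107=2436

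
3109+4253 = 7362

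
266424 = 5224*51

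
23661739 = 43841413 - 20179674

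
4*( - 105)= - 420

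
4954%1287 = 1093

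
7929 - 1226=6703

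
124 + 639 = 763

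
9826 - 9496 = 330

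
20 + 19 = 39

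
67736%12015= 7661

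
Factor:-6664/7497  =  -2^3*3^( - 2) = -8/9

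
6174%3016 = 142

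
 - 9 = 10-19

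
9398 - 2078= 7320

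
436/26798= 218/13399 = 0.02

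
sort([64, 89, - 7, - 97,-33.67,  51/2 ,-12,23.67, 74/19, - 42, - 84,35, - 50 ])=[ - 97, - 84, - 50, - 42, - 33.67, - 12, -7,74/19, 23.67,51/2,35 , 64, 89]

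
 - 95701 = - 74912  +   -20789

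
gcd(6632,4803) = 1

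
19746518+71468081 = 91214599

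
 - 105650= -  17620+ - 88030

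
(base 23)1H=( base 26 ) 1e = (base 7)55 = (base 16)28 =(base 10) 40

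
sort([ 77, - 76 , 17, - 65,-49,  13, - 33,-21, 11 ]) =[ - 76,-65 ,  -  49 ,-33 , - 21, 11 , 13 , 17 , 77] 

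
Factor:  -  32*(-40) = 1280= 2^8*5^1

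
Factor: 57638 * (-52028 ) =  - 2998789864 = - 2^3*7^1*23^1*179^1*13007^1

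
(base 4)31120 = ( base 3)1011201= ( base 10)856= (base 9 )1151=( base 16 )358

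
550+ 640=1190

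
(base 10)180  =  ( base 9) 220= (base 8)264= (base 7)345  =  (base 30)60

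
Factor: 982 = 2^1*491^1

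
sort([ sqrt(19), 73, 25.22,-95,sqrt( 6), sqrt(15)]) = [ - 95,sqrt(6 ),sqrt( 15 ),  sqrt(19),25.22, 73 ] 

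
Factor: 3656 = 2^3 *457^1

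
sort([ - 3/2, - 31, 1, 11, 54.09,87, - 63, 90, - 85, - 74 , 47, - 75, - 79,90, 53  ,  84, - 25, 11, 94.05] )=[ - 85 , - 79, - 75, - 74,  -  63, - 31, - 25, - 3/2, 1,11,  11, 47,53, 54.09, 84,87, 90,90,94.05 ] 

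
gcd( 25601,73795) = 1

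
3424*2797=9576928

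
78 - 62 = 16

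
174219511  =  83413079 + 90806432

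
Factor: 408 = 2^3*3^1*17^1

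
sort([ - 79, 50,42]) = [ - 79,42, 50]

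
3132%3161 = 3132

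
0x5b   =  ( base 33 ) 2P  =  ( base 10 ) 91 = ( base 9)111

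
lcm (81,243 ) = 243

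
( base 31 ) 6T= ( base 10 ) 215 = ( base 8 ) 327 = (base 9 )258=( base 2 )11010111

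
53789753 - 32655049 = 21134704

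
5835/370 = 1167/74  =  15.77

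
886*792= 701712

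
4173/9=1391/3 = 463.67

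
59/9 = 6 +5/9 = 6.56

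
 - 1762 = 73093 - 74855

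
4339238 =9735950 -5396712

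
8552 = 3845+4707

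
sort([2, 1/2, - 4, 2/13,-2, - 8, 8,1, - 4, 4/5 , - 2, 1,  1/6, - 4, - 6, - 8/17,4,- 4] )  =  [ - 8,  -  6, - 4, - 4,-4, - 4, -2, - 2,-8/17,2/13, 1/6,1/2,  4/5,1, 1,2,  4, 8]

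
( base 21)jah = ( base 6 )103502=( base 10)8606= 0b10000110011110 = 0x219E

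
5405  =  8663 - 3258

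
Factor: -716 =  - 2^2 *179^1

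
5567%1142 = 999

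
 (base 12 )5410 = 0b10010000001100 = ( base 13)427b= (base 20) 1318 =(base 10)9228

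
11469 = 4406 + 7063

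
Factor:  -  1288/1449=  -  8/9 = -2^3*3^(-2 )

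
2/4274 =1/2137 = 0.00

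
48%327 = 48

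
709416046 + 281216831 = 990632877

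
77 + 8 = 85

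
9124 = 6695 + 2429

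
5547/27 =205 + 4/9 = 205.44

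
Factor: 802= 2^1*401^1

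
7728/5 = 1545 + 3/5=1545.60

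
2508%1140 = 228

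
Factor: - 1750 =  - 2^1*5^3*7^1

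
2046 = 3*682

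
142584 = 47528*3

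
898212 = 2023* 444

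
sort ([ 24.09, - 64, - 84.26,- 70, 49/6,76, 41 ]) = [  -  84.26,  -  70, - 64,49/6,24.09 , 41, 76]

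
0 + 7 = 7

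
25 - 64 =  - 39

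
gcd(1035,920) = 115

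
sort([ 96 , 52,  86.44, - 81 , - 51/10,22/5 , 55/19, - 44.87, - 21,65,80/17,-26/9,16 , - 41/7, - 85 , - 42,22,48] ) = [ - 85,  -  81, - 44.87, - 42, - 21, - 41/7, - 51/10,  -  26/9,55/19 , 22/5,80/17,16, 22, 48,52,65, 86.44,96 ] 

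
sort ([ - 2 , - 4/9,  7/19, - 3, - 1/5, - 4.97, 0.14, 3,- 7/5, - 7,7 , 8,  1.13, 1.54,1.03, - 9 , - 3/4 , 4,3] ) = [ - 9, - 7, - 4.97, - 3, - 2, - 7/5 ,-3/4, - 4/9 , - 1/5,0.14, 7/19,  1.03,1.13, 1.54,3, 3,4  ,  7, 8 ] 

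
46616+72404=119020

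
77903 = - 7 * (-11129) 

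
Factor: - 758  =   - 2^1*379^1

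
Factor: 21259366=2^1*19^1*31^1 * 18047^1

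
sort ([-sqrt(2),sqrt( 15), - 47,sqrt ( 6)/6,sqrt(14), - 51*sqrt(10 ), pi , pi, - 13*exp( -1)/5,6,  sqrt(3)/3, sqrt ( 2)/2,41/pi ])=[ - 51*sqrt(10), - 47 ,  -  sqrt(2), - 13*exp( - 1)/5,sqrt(6)/6,sqrt(3)/3, sqrt(2 )/2,pi,  pi,  sqrt( 14),sqrt(15 ),6, 41/pi ] 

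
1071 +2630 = 3701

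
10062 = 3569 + 6493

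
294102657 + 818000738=1112103395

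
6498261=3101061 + 3397200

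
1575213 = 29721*53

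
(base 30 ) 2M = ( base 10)82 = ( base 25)37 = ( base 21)3J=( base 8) 122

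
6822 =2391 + 4431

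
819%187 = 71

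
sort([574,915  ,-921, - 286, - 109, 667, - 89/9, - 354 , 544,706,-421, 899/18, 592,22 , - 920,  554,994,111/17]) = [ - 921,  -  920, - 421,  -  354, - 286,-109, - 89/9, 111/17, 22, 899/18,  544,554, 574, 592,667,706,915, 994]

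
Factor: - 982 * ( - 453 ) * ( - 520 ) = - 231319920 = -2^4*3^1*5^1 * 13^1 * 151^1 * 491^1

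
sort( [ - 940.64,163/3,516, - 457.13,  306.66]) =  [ - 940.64, - 457.13 , 163/3, 306.66, 516]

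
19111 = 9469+9642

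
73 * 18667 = 1362691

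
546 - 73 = 473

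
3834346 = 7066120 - 3231774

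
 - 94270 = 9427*( - 10)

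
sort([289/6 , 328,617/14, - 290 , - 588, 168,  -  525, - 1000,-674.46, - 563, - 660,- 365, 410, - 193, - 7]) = [  -  1000,  -  674.46, - 660, - 588, - 563, - 525, - 365, - 290, - 193, - 7,617/14,289/6,168, 328,  410]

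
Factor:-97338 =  - 2^1*3^1*16223^1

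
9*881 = 7929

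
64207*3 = 192621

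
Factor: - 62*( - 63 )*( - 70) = -273420 =- 2^2*3^2*5^1*7^2*31^1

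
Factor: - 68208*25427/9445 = - 1734324816/9445 = - 2^4*3^1*5^(  -  1)*7^2*29^1*47^1*541^1*1889^( - 1)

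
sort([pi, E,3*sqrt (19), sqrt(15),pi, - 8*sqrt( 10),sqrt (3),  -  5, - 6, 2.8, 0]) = [  -  8*sqrt ( 10 ), - 6,-5,0,  sqrt(3 ),E, 2.8,pi, pi, sqrt( 15),3*sqrt( 19) ]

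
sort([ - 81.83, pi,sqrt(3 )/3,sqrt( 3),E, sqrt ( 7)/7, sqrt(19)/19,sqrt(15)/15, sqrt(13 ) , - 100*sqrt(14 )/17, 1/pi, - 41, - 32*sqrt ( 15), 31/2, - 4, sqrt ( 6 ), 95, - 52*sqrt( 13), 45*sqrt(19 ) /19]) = [ - 52*sqrt(13 ),-32*sqrt ( 15), - 81.83, -41, - 100*sqrt ( 14 )/17,-4 , sqrt(19) /19, sqrt ( 15)/15,1/pi,sqrt( 7 ) /7, sqrt(3)/3, sqrt(3), sqrt( 6 ),E, pi, sqrt (13 ), 45*sqrt(19 ) /19,31/2,95]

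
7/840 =1/120 = 0.01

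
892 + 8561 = 9453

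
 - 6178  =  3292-9470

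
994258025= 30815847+963442178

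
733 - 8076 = -7343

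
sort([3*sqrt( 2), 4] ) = [4, 3*sqrt( 2 )]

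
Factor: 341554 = 2^1 * 170777^1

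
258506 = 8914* 29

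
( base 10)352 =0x160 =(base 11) 2a0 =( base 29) c4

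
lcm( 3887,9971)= 229333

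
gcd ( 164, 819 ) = 1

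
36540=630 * 58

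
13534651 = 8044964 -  - 5489687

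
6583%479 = 356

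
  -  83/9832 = -83/9832 = - 0.01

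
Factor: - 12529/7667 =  - 41^(-1) * 67^1 = - 67/41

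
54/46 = 27/23 = 1.17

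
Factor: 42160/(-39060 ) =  - 2^2*3^ ( - 2) * 7^( - 1 )*17^1 = -68/63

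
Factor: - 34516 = -2^2*8629^1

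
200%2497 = 200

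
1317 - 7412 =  - 6095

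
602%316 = 286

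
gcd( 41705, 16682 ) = 8341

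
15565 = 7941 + 7624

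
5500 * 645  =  3547500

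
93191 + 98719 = 191910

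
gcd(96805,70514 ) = 1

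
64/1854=32/927 = 0.03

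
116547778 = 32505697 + 84042081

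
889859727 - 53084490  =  836775237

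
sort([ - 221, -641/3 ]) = [ - 221, - 641/3]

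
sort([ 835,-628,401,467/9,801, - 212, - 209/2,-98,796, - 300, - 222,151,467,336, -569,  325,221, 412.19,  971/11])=[  -  628, - 569,  -  300, - 222, - 212, - 209/2, - 98,467/9,971/11,151,  221,325,336,401,412.19, 467,796, 801,835]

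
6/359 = 6/359 = 0.02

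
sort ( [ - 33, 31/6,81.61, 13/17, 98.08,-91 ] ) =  [ - 91, - 33,  13/17, 31/6, 81.61, 98.08]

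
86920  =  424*205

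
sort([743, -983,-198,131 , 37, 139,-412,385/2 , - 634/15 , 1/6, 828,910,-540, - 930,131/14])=[ - 983, - 930,-540,-412  , - 198,-634/15,1/6,131/14,  37,131,139,385/2,743,828 , 910] 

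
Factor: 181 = 181^1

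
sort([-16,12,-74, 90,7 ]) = [-74, - 16,7, 12,90]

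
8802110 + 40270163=49072273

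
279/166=279/166 = 1.68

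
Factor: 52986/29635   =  2^1 * 3^1*5^( - 1)*5927^(-1)*8831^1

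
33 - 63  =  -30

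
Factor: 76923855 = 3^2*5^1 * 131^1* 13049^1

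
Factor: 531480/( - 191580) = -86/31 = - 2^1 * 31^( - 1) * 43^1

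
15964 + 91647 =107611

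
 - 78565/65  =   - 1209 + 4/13 = -1208.69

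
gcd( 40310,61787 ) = 1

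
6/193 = 6/193 = 0.03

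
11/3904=11/3904 = 0.00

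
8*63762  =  510096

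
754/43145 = 754/43145 = 0.02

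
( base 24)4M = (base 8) 166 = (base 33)3J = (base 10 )118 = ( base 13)91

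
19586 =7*2798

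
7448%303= 176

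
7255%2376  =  127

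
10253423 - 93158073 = -82904650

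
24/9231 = 8/3077   =  0.00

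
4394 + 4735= 9129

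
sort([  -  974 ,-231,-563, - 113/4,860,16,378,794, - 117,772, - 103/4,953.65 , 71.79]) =[ - 974, - 563, - 231, - 117, - 113/4, - 103/4,16,71.79, 378 , 772, 794,860,953.65]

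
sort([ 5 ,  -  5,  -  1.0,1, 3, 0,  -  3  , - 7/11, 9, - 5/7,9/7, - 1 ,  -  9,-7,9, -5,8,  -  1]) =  [ - 9,-7,-5, - 5, -3, - 1.0, -1, - 1, - 5/7, - 7/11, 0, 1, 9/7, 3,  5,  8,  9, 9 ]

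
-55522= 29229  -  84751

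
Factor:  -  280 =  - 2^3*5^1*7^1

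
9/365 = 9/365 =0.02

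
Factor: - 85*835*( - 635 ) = 5^3*17^1*127^1 * 167^1=45069125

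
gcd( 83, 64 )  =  1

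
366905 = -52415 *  ( - 7) 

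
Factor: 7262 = 2^1*3631^1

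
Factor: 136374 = 2^1*3^1*7^1*17^1*191^1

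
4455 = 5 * 891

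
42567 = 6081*7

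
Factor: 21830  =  2^1*5^1* 37^1*59^1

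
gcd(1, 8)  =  1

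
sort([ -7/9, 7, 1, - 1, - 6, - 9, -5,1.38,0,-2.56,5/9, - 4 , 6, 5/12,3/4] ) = [ - 9, - 6, - 5,-4, - 2.56, - 1, - 7/9,0,5/12, 5/9,  3/4, 1,1.38, 6,7] 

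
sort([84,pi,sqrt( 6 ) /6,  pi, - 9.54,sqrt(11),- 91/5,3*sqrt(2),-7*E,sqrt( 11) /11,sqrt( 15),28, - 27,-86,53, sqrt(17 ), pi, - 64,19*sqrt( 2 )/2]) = [- 86,- 64,-27,-7*E,  -  91/5,-9.54,sqrt(  11)/11, sqrt(  6)/6,pi,pi,pi,sqrt(11),sqrt (15), sqrt(17),3*sqrt( 2),19*sqrt( 2)/2, 28,53,  84 ]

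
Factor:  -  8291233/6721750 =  - 2^( - 1)*5^ (-3 )*7^( - 1 )*23^( - 1 )*167^(-1 )*8291233^1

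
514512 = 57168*9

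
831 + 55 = 886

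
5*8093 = 40465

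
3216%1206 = 804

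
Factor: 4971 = 3^1*1657^1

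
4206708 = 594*7082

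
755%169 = 79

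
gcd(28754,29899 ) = 1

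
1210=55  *22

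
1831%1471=360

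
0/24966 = 0 = 0.00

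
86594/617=140 + 214/617 = 140.35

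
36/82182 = 6/13697 =0.00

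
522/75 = 174/25 = 6.96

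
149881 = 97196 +52685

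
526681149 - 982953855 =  - 456272706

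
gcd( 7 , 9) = 1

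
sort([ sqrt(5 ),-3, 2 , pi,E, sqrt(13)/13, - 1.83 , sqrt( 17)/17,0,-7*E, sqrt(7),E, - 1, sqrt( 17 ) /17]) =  [ - 7 * E,  -  3, - 1.83,-1,  0,sqrt( 17)/17 , sqrt(17)/17  ,  sqrt( 13)/13,  2,sqrt( 5), sqrt (7),E,E, pi] 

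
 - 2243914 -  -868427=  -1375487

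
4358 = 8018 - 3660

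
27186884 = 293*92788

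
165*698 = 115170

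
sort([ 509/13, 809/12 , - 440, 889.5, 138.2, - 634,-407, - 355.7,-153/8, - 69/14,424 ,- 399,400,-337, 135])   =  [ - 634, - 440, - 407, - 399, - 355.7, - 337, - 153/8, - 69/14, 509/13, 809/12,135,  138.2, 400, 424,889.5] 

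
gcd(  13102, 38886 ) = 2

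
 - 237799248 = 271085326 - 508884574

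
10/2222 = 5/1111=   0.00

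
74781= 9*8309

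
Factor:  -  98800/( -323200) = 2^( - 3 )*13^1*19^1 *101^(-1 ) = 247/808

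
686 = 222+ 464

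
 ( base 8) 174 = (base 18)6g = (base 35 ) 3J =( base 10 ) 124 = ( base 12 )a4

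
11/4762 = 11/4762  =  0.00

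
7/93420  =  7/93420 = 0.00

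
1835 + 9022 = 10857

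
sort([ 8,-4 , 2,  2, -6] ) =[ - 6, - 4 , 2 , 2, 8 ] 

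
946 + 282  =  1228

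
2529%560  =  289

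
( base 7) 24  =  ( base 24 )i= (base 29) I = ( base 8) 22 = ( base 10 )18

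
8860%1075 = 260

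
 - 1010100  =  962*( - 1050 ) 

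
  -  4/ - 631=4/631 = 0.01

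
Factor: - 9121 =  - 7^1*1303^1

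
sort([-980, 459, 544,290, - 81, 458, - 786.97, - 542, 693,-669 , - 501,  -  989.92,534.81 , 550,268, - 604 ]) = [ - 989.92 , -980,  -  786.97, - 669, - 604, - 542, - 501,-81, 268,290,458, 459,534.81,544,550, 693]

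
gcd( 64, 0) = 64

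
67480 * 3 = 202440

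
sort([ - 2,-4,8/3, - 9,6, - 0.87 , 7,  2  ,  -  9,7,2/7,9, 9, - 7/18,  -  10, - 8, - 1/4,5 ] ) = [ -10, - 9, - 9, - 8, - 4, - 2, - 0.87, - 7/18 ,  -  1/4,2/7, 2,8/3,5, 6,7,7,9,9 ]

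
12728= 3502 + 9226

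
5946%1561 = 1263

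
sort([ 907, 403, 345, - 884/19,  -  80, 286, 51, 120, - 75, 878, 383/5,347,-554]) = [-554, - 80, - 75, - 884/19,51,383/5, 120,286, 345,347, 403,  878, 907]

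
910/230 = 91/23 = 3.96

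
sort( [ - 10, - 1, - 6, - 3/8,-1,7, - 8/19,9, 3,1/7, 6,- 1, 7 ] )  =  [ - 10, - 6 , - 1, - 1, - 1, - 8/19, - 3/8,1/7,3,6,7,7 , 9] 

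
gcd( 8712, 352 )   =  88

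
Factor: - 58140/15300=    - 19/5 =- 5^( - 1 )*19^1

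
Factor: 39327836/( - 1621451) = - 2^2 * 13^( - 1)*37^ (-1)*127^1*3371^( - 1 )*77417^1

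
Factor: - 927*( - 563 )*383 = 199888083 = 3^2*103^1*383^1*563^1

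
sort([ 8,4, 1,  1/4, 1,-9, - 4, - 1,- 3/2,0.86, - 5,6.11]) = [ - 9, - 5, - 4, - 3/2,- 1,1/4, 0.86, 1,  1,  4, 6.11, 8]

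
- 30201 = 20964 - 51165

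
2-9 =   -  7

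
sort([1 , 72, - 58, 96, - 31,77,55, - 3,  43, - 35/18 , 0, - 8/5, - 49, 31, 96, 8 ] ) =[ - 58, - 49,-31, - 3, - 35/18, - 8/5, 0, 1,  8, 31,  43, 55, 72, 77,96, 96 ] 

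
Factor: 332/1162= 2/7 = 2^1*7^( - 1)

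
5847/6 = 1949/2 = 974.50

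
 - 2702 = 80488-83190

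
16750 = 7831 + 8919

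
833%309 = 215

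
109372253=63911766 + 45460487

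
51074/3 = 51074/3 = 17024.67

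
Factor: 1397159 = 1397159^1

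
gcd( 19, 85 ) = 1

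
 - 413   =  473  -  886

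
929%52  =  45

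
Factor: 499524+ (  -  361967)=7^1*43^1*457^1  =  137557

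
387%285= 102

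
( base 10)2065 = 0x811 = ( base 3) 2211111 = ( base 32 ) 20h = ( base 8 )4021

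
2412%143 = 124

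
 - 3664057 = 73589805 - 77253862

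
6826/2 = 3413 = 3413.00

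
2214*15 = 33210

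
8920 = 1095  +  7825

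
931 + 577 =1508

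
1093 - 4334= -3241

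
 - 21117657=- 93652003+72534346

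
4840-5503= - 663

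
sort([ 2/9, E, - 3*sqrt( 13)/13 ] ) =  [ - 3*sqrt (13)/13, 2/9 , E ]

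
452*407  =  183964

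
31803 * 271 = 8618613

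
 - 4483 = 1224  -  5707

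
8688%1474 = 1318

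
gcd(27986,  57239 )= 7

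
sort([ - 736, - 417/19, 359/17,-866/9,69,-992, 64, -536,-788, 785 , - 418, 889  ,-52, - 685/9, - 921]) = [ - 992, - 921, -788, - 736,- 536 , - 418, - 866/9, - 685/9, - 52, - 417/19, 359/17, 64, 69, 785 , 889]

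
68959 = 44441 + 24518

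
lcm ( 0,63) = 0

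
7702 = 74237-66535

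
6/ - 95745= - 2/31915  =  - 0.00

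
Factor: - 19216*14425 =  - 277190800=- 2^4*5^2*577^1*1201^1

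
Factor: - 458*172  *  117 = -9216792= -  2^3 * 3^2* 13^1*43^1 *229^1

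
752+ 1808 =2560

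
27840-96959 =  - 69119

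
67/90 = 67/90 = 0.74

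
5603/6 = 933 + 5/6 = 933.83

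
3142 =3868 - 726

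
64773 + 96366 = 161139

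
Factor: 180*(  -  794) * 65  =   - 9289800 = - 2^3*3^2 * 5^2*13^1*397^1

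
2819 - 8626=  - 5807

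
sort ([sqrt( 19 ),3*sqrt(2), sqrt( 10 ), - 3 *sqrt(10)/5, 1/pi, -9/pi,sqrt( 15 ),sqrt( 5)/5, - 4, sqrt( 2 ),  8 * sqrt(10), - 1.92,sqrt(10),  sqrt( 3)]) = [-4, - 9/pi, - 1.92,-3*sqrt( 10) /5,1/pi,sqrt( 5 )/5, sqrt(2 ), sqrt( 3),sqrt (10),sqrt( 10) , sqrt( 15), 3*sqrt (2),sqrt( 19),8*sqrt(10)]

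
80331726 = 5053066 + 75278660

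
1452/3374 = 726/1687= 0.43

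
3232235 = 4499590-1267355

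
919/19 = 919/19= 48.37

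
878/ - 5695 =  - 1  +  4817/5695= - 0.15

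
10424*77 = 802648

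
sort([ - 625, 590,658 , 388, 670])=[- 625, 388, 590,658, 670]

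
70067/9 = 7785 +2/9=7785.22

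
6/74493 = 2/24831 = 0.00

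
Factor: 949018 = 2^1*7^1*53^1 * 1279^1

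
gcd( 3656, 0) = 3656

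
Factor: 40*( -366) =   -  2^4*3^1*5^1*61^1 = -14640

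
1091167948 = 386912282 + 704255666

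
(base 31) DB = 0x19e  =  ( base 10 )414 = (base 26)FO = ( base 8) 636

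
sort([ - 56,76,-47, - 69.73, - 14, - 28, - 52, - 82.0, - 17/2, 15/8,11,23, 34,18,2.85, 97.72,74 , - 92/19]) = [ - 82.0, - 69.73, - 56, - 52, - 47, - 28 , - 14, - 17/2, - 92/19 , 15/8, 2.85,11,18,23,  34,74,76,97.72] 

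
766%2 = 0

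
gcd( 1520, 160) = 80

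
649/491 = 1 + 158/491  =  1.32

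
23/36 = 23/36 = 0.64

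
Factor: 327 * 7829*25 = 3^1 * 5^2*109^1*7829^1= 64002075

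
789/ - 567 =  - 263/189= - 1.39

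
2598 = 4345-1747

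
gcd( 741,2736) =57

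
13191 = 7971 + 5220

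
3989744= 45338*88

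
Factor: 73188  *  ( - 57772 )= - 4228217136=- 2^4  *3^2*11^1*13^1*19^1*101^1*107^1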